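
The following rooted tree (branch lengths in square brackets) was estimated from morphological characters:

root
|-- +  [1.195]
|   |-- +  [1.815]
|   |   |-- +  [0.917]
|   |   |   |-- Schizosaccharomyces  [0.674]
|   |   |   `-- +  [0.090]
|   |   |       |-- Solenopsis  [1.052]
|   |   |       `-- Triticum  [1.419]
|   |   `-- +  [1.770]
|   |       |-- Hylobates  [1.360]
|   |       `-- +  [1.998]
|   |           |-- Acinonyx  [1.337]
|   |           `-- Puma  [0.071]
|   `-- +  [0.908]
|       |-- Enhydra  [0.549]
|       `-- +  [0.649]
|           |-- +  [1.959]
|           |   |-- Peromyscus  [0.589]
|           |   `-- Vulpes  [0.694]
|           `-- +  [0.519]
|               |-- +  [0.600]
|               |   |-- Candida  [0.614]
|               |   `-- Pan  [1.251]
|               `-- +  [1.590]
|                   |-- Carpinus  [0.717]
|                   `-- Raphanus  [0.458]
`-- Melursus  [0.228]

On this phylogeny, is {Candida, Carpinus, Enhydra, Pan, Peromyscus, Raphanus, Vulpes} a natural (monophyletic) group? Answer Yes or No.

Yes

The most recent common ancestor of these taxa subtends (Enhydra,((Peromyscus,Vulpes),((Candida,Pan),(Carpinus,Raphanus)))).
That clade has exactly 7 tips — every listed taxon and nothing else — so the group is monophyletic.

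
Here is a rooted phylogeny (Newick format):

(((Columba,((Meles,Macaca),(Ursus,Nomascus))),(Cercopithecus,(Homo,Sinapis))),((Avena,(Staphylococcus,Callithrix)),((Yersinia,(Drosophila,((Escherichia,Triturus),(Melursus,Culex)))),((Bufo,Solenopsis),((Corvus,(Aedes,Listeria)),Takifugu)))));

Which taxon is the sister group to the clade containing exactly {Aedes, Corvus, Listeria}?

Takifugu

The clade containing exactly {Aedes, Corvus, Listeria} attaches to the tree at the node subtending ((Corvus,(Aedes,Listeria)),Takifugu).
The other lineage descending from that same node — the sister group — is the single tip Takifugu.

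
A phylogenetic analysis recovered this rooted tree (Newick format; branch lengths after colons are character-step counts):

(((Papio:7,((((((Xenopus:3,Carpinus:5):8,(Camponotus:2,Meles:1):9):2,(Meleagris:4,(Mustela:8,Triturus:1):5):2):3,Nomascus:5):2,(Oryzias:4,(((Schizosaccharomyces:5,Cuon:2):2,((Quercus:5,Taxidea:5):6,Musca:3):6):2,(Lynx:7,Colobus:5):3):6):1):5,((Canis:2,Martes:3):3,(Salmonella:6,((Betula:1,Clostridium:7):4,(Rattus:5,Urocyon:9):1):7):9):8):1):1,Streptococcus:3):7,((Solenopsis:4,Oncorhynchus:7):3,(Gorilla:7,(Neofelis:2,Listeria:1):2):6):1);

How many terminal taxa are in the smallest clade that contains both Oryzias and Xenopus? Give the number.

16

The MRCA of Oryzias and Xenopus is the node subtending (((((Xenopus,Carpinus),(Camponotus,Meles)),(Meleagris,(Mustela,Triturus))),Nomascus),(Oryzias,(((Schizosaccharomyces,Cuon),((Quercus,Taxidea),Musca)),(Lynx,Colobus)))).
That clade contains 16 terminal taxa: Camponotus, Carpinus, Colobus, Cuon, Lynx, Meleagris, Meles, Musca, Mustela, Nomascus, Oryzias, Quercus, Schizosaccharomyces, Taxidea, Triturus, Xenopus.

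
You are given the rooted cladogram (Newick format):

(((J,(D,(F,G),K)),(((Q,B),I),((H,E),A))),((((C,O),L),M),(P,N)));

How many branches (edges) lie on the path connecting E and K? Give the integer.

7

The MRCA of E and K is the node subtending ((J,(D,(F,G),K)),(((Q,B),I),((H,E),A))).
From E up to that node: 4 branches. From K up to the same node: 3 branches. Total: 4 + 3 = 7.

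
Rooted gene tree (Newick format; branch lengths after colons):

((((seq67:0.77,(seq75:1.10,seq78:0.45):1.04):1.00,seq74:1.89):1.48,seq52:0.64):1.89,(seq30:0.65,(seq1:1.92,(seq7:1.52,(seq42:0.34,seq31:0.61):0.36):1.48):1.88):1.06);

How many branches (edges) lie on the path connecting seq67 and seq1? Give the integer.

7

The MRCA of seq67 and seq1 is the root of the tree.
From seq67 up to that node: 4 branches. From seq1 up to the same node: 3 branches. Total: 4 + 3 = 7.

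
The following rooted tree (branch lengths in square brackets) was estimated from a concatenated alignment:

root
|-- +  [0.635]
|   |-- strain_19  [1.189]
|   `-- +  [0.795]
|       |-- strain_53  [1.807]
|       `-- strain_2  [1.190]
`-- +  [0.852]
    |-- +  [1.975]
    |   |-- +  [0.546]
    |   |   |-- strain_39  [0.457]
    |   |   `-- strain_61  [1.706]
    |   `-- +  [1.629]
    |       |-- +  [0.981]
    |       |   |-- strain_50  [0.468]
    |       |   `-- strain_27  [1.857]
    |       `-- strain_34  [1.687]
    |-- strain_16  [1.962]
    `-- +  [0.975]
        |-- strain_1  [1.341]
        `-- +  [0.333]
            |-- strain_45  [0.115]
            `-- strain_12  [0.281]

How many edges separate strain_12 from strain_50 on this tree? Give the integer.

7

The MRCA of strain_12 and strain_50 is the node subtending (((strain_39,strain_61),((strain_50,strain_27),strain_34)),strain_16,(strain_1,(strain_45,strain_12))).
From strain_12 up to that node: 3 branches. From strain_50 up to the same node: 4 branches. Total: 3 + 4 = 7.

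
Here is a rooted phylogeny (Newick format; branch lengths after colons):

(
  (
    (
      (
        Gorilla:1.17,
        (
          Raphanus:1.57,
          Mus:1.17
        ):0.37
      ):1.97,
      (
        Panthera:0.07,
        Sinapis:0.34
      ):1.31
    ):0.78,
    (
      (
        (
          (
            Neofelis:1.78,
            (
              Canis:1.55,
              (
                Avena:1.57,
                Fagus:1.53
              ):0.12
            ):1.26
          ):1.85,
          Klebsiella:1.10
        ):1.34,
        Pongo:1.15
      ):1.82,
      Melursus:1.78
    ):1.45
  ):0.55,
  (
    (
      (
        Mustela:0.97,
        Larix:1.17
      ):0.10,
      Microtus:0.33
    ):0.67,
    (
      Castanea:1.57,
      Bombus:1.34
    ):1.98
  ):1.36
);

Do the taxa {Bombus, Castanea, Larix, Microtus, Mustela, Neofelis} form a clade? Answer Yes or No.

No

The MRCA of the listed taxa is the root, so the smallest clade containing them is the whole tree.
That clade also contains Avena, Canis, Fagus, Gorilla, Klebsiella, Melursus, Mus, Panthera, Pongo, Raphanus, Sinapis, which are not in the proposed group, so the group is not monophyletic.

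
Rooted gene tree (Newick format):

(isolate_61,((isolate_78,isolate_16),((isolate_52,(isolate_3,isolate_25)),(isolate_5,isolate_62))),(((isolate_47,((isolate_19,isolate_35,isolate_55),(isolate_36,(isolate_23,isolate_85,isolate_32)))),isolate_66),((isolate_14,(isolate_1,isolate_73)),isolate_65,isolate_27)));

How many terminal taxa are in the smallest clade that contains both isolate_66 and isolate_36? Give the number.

The MRCA of isolate_66 and isolate_36 is the node subtending ((isolate_47,((isolate_19,isolate_35,isolate_55),(isolate_36,(isolate_23,isolate_85,isolate_32)))),isolate_66).
That clade contains 9 terminal taxa: isolate_19, isolate_23, isolate_32, isolate_35, isolate_36, isolate_47, isolate_55, isolate_66, isolate_85.

9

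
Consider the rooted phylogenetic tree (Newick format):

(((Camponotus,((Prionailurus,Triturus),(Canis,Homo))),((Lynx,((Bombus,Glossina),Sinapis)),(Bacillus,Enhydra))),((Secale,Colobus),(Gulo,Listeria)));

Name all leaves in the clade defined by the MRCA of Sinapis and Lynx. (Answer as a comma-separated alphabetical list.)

Tracing Sinapis: it sits inside ((Bombus,Glossina),Sinapis).
Tracing Lynx: it sits inside (Lynx,((Bombus,Glossina),Sinapis)).
The smallest clade enclosing both is (Lynx,((Bombus,Glossina),Sinapis)); the answer is its 4 terminal taxa in alphabetical order.

Bombus, Glossina, Lynx, Sinapis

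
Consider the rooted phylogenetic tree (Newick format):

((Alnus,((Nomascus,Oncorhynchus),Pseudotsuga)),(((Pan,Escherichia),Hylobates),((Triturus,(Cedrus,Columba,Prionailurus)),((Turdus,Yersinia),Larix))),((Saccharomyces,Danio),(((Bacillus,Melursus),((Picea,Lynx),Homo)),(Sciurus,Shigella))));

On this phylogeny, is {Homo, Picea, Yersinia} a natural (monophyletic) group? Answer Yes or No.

No

The MRCA of the listed taxa is the root, so the smallest clade containing them is the whole tree.
That clade also contains Alnus, Bacillus, Cedrus, Columba, Danio, Escherichia, Hylobates, Larix, Lynx, Melursus, Nomascus, Oncorhynchus, Pan, Prionailurus, Pseudotsuga, Saccharomyces, Sciurus, Shigella, Triturus, Turdus, which are not in the proposed group, so the group is not monophyletic.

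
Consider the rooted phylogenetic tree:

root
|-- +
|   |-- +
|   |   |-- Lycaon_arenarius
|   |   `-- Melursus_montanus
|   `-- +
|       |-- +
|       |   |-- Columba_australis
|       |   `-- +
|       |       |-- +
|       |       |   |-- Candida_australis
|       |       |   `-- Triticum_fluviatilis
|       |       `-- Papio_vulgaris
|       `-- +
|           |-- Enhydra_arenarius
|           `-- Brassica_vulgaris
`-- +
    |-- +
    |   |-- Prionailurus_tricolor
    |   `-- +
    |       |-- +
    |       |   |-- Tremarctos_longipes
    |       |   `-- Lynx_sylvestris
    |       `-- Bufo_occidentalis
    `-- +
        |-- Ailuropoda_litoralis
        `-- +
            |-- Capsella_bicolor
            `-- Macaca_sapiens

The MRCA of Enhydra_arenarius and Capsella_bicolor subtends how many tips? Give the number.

The MRCA of Enhydra_arenarius and Capsella_bicolor is the root, so the clade is the entire tree.
That clade contains 15 terminal taxa: Ailuropoda_litoralis, Brassica_vulgaris, Bufo_occidentalis, Candida_australis, Capsella_bicolor, Columba_australis, Enhydra_arenarius, Lycaon_arenarius, Lynx_sylvestris, Macaca_sapiens, Melursus_montanus, Papio_vulgaris, Prionailurus_tricolor, Tremarctos_longipes, Triticum_fluviatilis.

15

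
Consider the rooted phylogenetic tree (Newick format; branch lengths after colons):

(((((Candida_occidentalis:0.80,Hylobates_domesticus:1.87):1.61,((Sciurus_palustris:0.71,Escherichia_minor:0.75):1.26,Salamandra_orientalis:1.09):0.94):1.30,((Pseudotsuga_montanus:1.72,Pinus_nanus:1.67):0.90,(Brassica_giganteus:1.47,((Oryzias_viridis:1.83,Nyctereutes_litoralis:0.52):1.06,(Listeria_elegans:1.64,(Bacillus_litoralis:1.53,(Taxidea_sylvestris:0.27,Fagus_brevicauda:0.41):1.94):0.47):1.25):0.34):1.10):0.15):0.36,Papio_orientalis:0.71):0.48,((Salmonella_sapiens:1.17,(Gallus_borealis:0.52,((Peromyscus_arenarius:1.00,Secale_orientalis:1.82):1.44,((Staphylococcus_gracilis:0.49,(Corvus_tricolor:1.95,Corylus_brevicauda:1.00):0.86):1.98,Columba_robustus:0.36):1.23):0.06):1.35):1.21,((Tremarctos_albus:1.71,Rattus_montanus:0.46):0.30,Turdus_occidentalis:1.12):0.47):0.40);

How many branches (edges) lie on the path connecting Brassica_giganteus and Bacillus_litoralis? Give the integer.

5

The MRCA of Brassica_giganteus and Bacillus_litoralis is the node subtending (Brassica_giganteus,((Oryzias_viridis,Nyctereutes_litoralis),(Listeria_elegans,(Bacillus_litoralis,(Taxidea_sylvestris,Fagus_brevicauda))))).
From Brassica_giganteus up to that node: 1 branch. From Bacillus_litoralis up to the same node: 4 branches. Total: 1 + 4 = 5.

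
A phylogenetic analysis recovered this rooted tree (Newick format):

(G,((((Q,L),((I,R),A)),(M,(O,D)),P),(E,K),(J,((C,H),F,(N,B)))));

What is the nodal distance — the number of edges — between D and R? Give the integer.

7

The MRCA of D and R is the node subtending (((Q,L),((I,R),A)),(M,(O,D)),P).
From D up to that node: 3 branches. From R up to the same node: 4 branches. Total: 3 + 4 = 7.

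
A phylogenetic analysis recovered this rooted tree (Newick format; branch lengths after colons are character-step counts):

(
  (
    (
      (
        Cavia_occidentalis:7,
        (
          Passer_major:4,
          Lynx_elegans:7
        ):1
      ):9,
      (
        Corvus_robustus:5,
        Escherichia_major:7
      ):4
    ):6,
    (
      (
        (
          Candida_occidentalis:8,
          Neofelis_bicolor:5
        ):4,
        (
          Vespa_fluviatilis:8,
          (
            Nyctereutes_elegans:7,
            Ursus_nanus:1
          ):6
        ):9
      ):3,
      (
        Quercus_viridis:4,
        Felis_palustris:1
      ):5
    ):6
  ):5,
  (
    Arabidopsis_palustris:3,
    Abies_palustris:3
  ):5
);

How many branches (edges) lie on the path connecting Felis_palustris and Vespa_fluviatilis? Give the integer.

The MRCA of Felis_palustris and Vespa_fluviatilis is the node subtending (((Candida_occidentalis,Neofelis_bicolor),(Vespa_fluviatilis,(Nyctereutes_elegans,Ursus_nanus))),(Quercus_viridis,Felis_palustris)).
From Felis_palustris up to that node: 2 branches. From Vespa_fluviatilis up to the same node: 3 branches. Total: 2 + 3 = 5.

5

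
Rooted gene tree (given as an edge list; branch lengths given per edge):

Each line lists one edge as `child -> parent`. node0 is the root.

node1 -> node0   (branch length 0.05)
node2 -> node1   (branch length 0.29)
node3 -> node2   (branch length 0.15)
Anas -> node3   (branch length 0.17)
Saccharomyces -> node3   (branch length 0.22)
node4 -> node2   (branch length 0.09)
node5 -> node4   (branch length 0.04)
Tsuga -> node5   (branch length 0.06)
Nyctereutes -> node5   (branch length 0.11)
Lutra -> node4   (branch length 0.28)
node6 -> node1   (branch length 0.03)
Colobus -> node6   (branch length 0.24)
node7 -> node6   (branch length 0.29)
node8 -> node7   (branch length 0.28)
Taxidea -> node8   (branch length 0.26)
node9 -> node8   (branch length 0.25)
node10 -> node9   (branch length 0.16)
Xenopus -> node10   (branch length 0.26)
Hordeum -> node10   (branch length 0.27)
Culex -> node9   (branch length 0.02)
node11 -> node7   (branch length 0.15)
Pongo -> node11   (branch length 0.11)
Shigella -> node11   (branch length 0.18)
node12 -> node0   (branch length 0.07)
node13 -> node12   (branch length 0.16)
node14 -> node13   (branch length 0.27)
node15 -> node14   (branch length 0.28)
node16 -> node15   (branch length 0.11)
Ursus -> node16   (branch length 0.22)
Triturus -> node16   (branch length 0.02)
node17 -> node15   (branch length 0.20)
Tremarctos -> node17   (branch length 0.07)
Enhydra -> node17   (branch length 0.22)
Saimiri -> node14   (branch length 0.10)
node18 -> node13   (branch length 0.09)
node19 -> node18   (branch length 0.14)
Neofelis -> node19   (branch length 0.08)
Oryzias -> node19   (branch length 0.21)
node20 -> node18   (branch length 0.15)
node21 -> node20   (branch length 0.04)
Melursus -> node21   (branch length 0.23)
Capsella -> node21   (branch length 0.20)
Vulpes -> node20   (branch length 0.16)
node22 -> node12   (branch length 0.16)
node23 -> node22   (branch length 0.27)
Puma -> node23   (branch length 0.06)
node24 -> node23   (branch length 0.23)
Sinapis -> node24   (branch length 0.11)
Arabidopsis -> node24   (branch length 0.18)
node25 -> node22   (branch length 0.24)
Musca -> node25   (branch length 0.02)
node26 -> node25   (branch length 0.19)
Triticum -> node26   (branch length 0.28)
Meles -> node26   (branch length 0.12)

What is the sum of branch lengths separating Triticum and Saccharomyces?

1.65

The path runs Triticum → … → MRCA → … → Saccharomyces; the MRCA is the root of the tree.
Branch lengths along that path: 0.28 + 0.19 + 0.24 + 0.16 + 0.07 + 0.05 + 0.29 + 0.15 + 0.22 = 1.65.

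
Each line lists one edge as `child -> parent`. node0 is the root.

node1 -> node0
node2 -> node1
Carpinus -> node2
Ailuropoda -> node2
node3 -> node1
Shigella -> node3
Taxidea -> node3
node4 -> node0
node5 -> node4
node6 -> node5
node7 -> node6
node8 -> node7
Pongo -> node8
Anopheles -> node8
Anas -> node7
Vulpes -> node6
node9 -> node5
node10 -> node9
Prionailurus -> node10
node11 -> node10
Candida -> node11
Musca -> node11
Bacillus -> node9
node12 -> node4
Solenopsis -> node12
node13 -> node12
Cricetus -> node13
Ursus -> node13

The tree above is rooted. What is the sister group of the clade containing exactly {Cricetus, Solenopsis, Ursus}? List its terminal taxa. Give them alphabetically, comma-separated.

Anas, Anopheles, Bacillus, Candida, Musca, Pongo, Prionailurus, Vulpes

The clade containing exactly {Cricetus, Solenopsis, Ursus} attaches to the tree at the node subtending (((((Pongo,Anopheles),Anas),Vulpes),((Prionailurus,(Candida,Musca)),Bacillus)),(Solenopsis,(Cricetus,Ursus))).
The other lineage descending from that same node — the sister group — is ((((Pongo,Anopheles),Anas),Vulpes),((Prionailurus,(Candida,Musca)),Bacillus)); its 8 tips in alphabetical order are the answer.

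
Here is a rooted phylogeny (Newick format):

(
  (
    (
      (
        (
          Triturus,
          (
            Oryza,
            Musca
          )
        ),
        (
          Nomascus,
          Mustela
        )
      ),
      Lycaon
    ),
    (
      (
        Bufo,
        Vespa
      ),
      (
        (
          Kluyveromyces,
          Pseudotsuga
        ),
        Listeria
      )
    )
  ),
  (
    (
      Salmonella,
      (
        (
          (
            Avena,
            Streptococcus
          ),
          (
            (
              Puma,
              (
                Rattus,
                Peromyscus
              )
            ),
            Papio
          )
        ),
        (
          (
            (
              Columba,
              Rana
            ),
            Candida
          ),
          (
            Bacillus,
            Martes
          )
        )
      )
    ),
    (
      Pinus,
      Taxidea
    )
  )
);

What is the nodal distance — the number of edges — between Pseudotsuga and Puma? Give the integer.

The MRCA of Pseudotsuga and Puma is the root of the tree.
From Pseudotsuga up to that node: 5 branches. From Puma up to the same node: 7 branches. Total: 5 + 7 = 12.

12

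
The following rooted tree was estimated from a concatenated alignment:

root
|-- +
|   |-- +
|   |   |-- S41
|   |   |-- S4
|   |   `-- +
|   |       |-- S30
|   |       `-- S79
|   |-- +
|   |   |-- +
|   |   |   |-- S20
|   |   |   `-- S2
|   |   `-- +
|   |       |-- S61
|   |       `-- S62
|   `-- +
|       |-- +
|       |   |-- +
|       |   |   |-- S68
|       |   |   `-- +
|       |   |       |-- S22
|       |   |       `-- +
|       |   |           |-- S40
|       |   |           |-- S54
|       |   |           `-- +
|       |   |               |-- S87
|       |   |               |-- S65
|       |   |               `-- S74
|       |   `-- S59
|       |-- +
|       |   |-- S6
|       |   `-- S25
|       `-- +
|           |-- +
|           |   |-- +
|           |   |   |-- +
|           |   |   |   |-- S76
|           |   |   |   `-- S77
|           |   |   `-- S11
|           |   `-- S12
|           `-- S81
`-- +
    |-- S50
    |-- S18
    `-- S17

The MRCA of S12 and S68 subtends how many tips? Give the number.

The MRCA of S12 and S68 is the node subtending (((S68,(S22,(S40,S54,(S87,S65,S74)))),S59),(S6,S25),((((S76,S77),S11),S12),S81)).
That clade contains 15 terminal taxa: S11, S12, S22, S25, S40, S54, S59, S6, S65, S68, S74, S76, S77, S81, S87.

15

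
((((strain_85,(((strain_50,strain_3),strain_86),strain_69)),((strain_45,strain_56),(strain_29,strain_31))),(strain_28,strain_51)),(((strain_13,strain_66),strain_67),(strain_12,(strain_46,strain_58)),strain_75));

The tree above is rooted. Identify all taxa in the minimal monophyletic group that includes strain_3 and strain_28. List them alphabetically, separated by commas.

strain_28, strain_29, strain_3, strain_31, strain_45, strain_50, strain_51, strain_56, strain_69, strain_85, strain_86

Tracing strain_3: it sits inside (strain_50,strain_3).
Tracing strain_28: it sits inside (strain_28,strain_51).
The smallest clade enclosing both is (((strain_85,(((strain_50,strain_3),strain_86),strain_69)),((strain_45,strain_56),(strain_29,strain_31))),(strain_28,strain_51)); the answer is its 11 terminal taxa in alphabetical order.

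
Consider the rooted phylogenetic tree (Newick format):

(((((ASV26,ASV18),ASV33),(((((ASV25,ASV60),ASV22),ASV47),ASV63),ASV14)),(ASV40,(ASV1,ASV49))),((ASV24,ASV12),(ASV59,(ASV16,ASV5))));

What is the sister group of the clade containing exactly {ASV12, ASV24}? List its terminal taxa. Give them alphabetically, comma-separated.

ASV16, ASV5, ASV59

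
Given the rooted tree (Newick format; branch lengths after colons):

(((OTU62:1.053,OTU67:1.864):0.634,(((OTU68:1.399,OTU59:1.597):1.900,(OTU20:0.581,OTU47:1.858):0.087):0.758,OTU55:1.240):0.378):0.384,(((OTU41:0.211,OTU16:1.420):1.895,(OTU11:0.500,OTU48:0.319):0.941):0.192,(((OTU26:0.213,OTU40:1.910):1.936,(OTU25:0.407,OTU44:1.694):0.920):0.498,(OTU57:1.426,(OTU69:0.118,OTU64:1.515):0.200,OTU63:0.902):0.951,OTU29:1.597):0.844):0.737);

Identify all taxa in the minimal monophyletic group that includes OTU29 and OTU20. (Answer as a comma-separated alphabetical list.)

OTU11, OTU16, OTU20, OTU25, OTU26, OTU29, OTU40, OTU41, OTU44, OTU47, OTU48, OTU55, OTU57, OTU59, OTU62, OTU63, OTU64, OTU67, OTU68, OTU69

Tracing OTU29: it sits inside (((OTU26,OTU40),(OTU25,OTU44)),(OTU57,(OTU69,OTU64),OTU63),OTU29).
Tracing OTU20: it sits inside (OTU20,OTU47).
The smallest clade enclosing both is the whole tree (their MRCA is the root), so the answer is all 20 tips in alphabetical order.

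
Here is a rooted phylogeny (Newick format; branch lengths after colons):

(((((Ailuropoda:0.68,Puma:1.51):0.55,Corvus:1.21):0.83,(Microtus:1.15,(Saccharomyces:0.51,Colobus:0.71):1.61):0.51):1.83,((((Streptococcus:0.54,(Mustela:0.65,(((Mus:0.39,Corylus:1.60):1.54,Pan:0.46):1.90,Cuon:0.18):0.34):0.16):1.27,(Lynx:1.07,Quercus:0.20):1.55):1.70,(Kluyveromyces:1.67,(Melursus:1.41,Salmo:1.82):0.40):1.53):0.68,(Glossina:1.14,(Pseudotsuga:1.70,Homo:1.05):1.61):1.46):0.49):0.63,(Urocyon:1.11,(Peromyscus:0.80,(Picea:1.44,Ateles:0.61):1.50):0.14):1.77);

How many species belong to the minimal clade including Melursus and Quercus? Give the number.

The MRCA of Melursus and Quercus is the node subtending (((Streptococcus,(Mustela,(((Mus,Corylus),Pan),Cuon))),(Lynx,Quercus)),(Kluyveromyces,(Melursus,Salmo))).
That clade contains 11 terminal taxa: Corylus, Cuon, Kluyveromyces, Lynx, Melursus, Mus, Mustela, Pan, Quercus, Salmo, Streptococcus.

11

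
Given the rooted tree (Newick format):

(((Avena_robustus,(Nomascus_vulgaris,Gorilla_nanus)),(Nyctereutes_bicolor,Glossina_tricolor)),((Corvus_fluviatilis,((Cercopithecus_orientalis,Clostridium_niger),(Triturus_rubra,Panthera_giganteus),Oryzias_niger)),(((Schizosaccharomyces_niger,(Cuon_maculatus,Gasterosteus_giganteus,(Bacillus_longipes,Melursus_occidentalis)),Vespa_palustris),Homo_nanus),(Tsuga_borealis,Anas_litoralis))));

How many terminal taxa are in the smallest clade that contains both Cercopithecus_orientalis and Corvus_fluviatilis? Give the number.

6

The MRCA of Cercopithecus_orientalis and Corvus_fluviatilis is the node subtending (Corvus_fluviatilis,((Cercopithecus_orientalis,Clostridium_niger),(Triturus_rubra,Panthera_giganteus),Oryzias_niger)).
That clade contains 6 terminal taxa: Cercopithecus_orientalis, Clostridium_niger, Corvus_fluviatilis, Oryzias_niger, Panthera_giganteus, Triturus_rubra.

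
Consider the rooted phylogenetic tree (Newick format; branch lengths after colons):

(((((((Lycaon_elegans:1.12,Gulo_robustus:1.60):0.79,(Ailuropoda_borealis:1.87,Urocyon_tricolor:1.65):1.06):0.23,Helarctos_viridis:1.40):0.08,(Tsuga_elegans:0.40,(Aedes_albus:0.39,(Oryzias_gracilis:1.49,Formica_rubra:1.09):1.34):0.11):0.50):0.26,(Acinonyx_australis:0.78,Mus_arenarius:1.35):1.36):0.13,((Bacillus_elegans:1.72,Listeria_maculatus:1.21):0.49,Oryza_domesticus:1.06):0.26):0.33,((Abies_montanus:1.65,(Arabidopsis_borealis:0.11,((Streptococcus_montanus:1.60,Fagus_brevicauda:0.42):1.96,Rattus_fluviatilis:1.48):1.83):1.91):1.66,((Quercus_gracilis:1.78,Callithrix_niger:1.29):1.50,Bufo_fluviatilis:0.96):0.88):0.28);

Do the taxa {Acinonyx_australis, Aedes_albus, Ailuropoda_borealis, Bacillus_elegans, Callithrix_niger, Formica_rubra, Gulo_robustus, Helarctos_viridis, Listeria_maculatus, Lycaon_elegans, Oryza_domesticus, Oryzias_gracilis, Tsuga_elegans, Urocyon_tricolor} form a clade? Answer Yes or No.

The MRCA of the listed taxa is the root, so the smallest clade containing them is the whole tree.
That clade also contains Abies_montanus, Arabidopsis_borealis, Bufo_fluviatilis, Fagus_brevicauda, Mus_arenarius, Quercus_gracilis, Rattus_fluviatilis, Streptococcus_montanus, which are not in the proposed group, so the group is not monophyletic.

No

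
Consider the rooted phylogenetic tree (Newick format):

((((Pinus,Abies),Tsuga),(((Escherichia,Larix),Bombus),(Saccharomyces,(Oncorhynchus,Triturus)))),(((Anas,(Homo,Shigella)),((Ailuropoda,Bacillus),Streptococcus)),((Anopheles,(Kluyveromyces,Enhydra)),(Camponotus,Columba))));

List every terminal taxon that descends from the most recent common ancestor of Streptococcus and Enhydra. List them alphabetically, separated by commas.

Tracing Streptococcus: it sits inside ((Ailuropoda,Bacillus),Streptococcus).
Tracing Enhydra: it sits inside (Kluyveromyces,Enhydra).
The smallest clade enclosing both is (((Anas,(Homo,Shigella)),((Ailuropoda,Bacillus),Streptococcus)),((Anopheles,(Kluyveromyces,Enhydra)),(Camponotus,Columba))); the answer is its 11 terminal taxa in alphabetical order.

Ailuropoda, Anas, Anopheles, Bacillus, Camponotus, Columba, Enhydra, Homo, Kluyveromyces, Shigella, Streptococcus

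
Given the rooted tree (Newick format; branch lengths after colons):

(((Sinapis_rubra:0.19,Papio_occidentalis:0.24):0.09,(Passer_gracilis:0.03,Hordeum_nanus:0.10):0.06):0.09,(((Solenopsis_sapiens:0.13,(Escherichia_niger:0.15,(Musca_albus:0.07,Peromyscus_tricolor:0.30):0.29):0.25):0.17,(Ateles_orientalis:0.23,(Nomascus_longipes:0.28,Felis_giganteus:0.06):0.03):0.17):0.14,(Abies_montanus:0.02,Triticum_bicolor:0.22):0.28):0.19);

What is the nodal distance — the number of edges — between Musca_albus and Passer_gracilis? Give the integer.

9

The MRCA of Musca_albus and Passer_gracilis is the root of the tree.
From Musca_albus up to that node: 6 branches. From Passer_gracilis up to the same node: 3 branches. Total: 6 + 3 = 9.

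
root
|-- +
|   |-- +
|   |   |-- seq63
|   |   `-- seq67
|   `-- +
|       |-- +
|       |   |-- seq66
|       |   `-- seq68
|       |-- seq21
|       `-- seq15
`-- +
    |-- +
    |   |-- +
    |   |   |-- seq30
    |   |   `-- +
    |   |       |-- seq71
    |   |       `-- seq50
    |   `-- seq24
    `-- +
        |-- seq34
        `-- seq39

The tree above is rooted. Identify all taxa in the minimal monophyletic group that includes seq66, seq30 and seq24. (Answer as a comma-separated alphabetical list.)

Tracing seq66: it sits inside (seq66,seq68).
Tracing seq30: it sits inside (seq30,(seq71,seq50)).
Tracing seq24: it sits inside ((seq30,(seq71,seq50)),seq24).
The smallest clade enclosing all 3 is the whole tree (their MRCA is the root), so the answer is all 12 tips in alphabetical order.

seq15, seq21, seq24, seq30, seq34, seq39, seq50, seq63, seq66, seq67, seq68, seq71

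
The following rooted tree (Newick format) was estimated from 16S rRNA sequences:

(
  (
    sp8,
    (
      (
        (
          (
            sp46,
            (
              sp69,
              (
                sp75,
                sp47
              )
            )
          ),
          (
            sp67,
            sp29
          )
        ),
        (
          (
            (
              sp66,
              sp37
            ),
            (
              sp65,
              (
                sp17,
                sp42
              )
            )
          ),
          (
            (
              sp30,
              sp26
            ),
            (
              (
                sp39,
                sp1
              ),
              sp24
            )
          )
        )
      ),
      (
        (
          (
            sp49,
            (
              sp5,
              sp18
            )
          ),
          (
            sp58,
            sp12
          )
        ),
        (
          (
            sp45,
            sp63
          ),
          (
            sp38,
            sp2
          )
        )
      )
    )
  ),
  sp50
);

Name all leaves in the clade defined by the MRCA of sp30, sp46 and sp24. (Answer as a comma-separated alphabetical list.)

Tracing sp30: it sits inside (sp30,sp26).
Tracing sp46: it sits inside (sp46,(sp69,(sp75,sp47))).
Tracing sp24: it sits inside ((sp39,sp1),sp24).
The smallest clade enclosing all 3 is (((sp46,(sp69,(sp75,sp47))),(sp67,sp29)),(((sp66,sp37),(sp65,(sp17,sp42))),((sp30,sp26),((sp39,sp1),sp24)))); the answer is its 16 terminal taxa in alphabetical order.

sp1, sp17, sp24, sp26, sp29, sp30, sp37, sp39, sp42, sp46, sp47, sp65, sp66, sp67, sp69, sp75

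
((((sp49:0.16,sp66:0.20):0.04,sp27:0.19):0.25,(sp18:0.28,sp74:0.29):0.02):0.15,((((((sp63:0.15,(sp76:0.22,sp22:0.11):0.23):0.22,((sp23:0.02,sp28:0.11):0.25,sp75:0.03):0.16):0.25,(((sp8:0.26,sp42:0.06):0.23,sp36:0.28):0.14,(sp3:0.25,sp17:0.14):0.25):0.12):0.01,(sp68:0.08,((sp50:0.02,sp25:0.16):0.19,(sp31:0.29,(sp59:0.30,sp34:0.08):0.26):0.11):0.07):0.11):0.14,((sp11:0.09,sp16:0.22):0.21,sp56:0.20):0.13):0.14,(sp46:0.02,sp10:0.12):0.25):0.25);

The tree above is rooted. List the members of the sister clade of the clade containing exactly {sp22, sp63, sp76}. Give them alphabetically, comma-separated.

The clade containing exactly {sp22, sp63, sp76} attaches to the tree at the node subtending ((sp63,(sp76,sp22)),((sp23,sp28),sp75)).
The other lineage descending from that same node — the sister group — is ((sp23,sp28),sp75); its 3 tips in alphabetical order are the answer.

sp23, sp28, sp75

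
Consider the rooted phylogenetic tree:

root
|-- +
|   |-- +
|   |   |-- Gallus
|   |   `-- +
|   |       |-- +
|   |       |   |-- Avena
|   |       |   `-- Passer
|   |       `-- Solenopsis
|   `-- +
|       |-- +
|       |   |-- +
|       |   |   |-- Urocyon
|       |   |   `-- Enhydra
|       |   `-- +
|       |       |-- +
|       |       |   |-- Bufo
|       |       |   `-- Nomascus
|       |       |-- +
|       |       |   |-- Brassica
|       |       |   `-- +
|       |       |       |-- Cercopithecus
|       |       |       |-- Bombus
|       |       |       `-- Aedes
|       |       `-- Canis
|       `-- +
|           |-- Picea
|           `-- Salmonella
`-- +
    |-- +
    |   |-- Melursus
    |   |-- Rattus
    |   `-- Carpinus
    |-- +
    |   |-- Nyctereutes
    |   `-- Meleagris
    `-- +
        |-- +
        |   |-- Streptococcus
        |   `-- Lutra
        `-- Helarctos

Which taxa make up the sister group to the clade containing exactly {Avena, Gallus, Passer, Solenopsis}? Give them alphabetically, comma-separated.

Aedes, Bombus, Brassica, Bufo, Canis, Cercopithecus, Enhydra, Nomascus, Picea, Salmonella, Urocyon

The clade containing exactly {Avena, Gallus, Passer, Solenopsis} attaches to the tree at the node subtending ((Gallus,((Avena,Passer),Solenopsis)),(((Urocyon,Enhydra),((Bufo,Nomascus),(Brassica,(Cercopithecus,Bombus,Aedes)),Canis)),(Picea,Salmonella))).
The other lineage descending from that same node — the sister group — is (((Urocyon,Enhydra),((Bufo,Nomascus),(Brassica,(Cercopithecus,Bombus,Aedes)),Canis)),(Picea,Salmonella)); its 11 tips in alphabetical order are the answer.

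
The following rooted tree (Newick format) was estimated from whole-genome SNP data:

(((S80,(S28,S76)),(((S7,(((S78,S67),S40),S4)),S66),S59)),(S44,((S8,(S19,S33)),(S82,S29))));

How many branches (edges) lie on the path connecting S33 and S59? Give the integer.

8

The MRCA of S33 and S59 is the root of the tree.
From S33 up to that node: 5 branches. From S59 up to the same node: 3 branches. Total: 5 + 3 = 8.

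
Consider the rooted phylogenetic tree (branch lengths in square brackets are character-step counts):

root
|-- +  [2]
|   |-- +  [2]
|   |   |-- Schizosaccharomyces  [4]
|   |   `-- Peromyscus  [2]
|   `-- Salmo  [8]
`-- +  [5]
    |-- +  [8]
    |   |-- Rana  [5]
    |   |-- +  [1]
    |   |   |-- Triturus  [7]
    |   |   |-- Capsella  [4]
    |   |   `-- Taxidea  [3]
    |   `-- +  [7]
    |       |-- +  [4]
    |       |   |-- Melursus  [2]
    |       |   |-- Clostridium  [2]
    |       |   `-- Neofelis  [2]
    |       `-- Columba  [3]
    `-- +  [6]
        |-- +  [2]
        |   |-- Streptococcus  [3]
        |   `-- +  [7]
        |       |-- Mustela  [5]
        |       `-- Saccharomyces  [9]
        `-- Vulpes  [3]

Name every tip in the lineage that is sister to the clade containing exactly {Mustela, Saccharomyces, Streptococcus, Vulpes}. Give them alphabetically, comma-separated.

The clade containing exactly {Mustela, Saccharomyces, Streptococcus, Vulpes} attaches to the tree at the node subtending ((Rana,(Triturus,Capsella,Taxidea),((Melursus,Clostridium,Neofelis),Columba)),((Streptococcus,(Mustela,Saccharomyces)),Vulpes)).
The other lineage descending from that same node — the sister group — is (Rana,(Triturus,Capsella,Taxidea),((Melursus,Clostridium,Neofelis),Columba)); its 8 tips in alphabetical order are the answer.

Capsella, Clostridium, Columba, Melursus, Neofelis, Rana, Taxidea, Triturus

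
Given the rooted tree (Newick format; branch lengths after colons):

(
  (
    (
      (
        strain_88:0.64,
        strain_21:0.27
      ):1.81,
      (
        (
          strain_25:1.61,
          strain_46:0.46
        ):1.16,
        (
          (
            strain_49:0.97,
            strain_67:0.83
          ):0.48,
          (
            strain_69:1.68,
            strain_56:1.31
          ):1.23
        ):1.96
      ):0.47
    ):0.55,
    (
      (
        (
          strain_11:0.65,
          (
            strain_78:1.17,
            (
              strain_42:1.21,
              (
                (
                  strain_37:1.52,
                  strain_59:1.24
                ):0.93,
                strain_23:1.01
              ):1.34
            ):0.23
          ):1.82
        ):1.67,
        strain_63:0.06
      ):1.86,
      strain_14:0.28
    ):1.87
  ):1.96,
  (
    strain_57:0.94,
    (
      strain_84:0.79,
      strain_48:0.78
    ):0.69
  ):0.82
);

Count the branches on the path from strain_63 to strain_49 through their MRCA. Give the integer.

The MRCA of strain_63 and strain_49 is the node subtending (((strain_88,strain_21),((strain_25,strain_46),((strain_49,strain_67),(strain_69,strain_56)))),(((strain_11,(strain_78,(strain_42,((strain_37,strain_59),strain_23)))),strain_63),strain_14)).
From strain_63 up to that node: 3 branches. From strain_49 up to the same node: 5 branches. Total: 3 + 5 = 8.

8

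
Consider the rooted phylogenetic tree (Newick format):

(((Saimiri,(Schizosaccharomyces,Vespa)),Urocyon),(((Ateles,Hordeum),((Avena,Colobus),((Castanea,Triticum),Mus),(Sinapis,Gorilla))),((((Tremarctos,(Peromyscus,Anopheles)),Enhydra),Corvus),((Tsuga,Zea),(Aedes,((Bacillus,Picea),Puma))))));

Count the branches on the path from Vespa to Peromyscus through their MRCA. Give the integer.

11

The MRCA of Vespa and Peromyscus is the root of the tree.
From Vespa up to that node: 4 branches. From Peromyscus up to the same node: 7 branches. Total: 4 + 7 = 11.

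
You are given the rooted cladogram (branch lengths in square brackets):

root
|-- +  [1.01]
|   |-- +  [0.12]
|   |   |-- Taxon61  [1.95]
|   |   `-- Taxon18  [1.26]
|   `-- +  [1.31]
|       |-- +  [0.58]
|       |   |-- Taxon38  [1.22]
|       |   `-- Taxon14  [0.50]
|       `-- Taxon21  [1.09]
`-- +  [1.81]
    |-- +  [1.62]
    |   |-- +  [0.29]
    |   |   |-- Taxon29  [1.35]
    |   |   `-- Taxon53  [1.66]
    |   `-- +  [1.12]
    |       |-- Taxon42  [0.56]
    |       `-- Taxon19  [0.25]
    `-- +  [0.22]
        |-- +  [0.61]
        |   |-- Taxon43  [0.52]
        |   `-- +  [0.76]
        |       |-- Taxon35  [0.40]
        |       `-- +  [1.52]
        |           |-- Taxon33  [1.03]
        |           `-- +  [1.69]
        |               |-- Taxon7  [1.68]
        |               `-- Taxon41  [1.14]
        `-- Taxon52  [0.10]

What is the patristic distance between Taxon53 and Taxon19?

3.32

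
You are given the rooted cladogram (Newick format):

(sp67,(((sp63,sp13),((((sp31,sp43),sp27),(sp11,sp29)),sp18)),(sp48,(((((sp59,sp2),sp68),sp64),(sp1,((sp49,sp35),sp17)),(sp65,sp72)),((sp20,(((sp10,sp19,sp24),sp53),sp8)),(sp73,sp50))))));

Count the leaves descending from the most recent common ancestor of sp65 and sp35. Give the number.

The MRCA of sp65 and sp35 is the node subtending ((((sp59,sp2),sp68),sp64),(sp1,((sp49,sp35),sp17)),(sp65,sp72)).
That clade contains 10 terminal taxa: sp1, sp17, sp2, sp35, sp49, sp59, sp64, sp65, sp68, sp72.

10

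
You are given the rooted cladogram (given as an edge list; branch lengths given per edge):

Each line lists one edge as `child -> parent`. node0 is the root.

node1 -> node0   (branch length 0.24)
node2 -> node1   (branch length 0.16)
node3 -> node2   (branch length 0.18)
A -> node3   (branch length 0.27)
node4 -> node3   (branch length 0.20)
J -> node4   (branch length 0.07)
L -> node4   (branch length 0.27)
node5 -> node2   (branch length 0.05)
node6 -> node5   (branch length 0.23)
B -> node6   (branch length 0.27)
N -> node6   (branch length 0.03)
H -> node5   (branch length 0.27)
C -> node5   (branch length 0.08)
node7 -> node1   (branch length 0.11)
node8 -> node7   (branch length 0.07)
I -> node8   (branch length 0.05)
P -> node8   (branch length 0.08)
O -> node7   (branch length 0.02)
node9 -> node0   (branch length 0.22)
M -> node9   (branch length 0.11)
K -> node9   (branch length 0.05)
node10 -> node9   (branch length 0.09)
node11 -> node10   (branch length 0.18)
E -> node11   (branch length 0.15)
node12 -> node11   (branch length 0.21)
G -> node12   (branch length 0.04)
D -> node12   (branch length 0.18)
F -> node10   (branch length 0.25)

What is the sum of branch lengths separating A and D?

1.73

The path runs A → … → MRCA → … → D; the MRCA is the root of the tree.
Branch lengths along that path: 0.27 + 0.18 + 0.16 + 0.24 + 0.22 + 0.09 + 0.18 + 0.21 + 0.18 = 1.73.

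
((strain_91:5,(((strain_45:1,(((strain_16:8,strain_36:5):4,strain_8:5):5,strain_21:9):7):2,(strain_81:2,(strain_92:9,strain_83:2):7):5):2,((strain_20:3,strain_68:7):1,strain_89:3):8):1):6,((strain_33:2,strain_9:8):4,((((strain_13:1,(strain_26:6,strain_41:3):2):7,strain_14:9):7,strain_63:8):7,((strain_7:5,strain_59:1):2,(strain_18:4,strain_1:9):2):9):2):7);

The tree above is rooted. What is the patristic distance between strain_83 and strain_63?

The path runs strain_83 → … → MRCA → … → strain_63; the MRCA is the root of the tree.
Branch lengths along that path: 2 + 7 + 5 + 2 + 1 + 6 + 7 + 2 + 7 + 8 = 47.

47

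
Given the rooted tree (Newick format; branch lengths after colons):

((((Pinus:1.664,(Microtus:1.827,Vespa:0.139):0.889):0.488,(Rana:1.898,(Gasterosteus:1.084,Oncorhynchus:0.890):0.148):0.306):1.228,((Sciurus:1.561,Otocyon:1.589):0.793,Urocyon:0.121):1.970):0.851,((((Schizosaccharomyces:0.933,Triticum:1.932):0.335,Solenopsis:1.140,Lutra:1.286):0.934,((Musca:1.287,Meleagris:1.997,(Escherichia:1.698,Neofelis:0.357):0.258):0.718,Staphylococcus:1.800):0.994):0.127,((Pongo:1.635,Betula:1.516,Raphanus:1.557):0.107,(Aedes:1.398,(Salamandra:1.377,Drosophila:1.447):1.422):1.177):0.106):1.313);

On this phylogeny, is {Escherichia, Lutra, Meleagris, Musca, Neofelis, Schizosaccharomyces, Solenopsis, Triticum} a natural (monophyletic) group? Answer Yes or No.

The MRCA of the listed taxa subtends (((Schizosaccharomyces,Triticum),Solenopsis,Lutra),((Musca,Meleagris,(Escherichia,Neofelis)),Staphylococcus)).
That clade also contains Staphylococcus, which is not in the proposed group, so the group is not monophyletic.

No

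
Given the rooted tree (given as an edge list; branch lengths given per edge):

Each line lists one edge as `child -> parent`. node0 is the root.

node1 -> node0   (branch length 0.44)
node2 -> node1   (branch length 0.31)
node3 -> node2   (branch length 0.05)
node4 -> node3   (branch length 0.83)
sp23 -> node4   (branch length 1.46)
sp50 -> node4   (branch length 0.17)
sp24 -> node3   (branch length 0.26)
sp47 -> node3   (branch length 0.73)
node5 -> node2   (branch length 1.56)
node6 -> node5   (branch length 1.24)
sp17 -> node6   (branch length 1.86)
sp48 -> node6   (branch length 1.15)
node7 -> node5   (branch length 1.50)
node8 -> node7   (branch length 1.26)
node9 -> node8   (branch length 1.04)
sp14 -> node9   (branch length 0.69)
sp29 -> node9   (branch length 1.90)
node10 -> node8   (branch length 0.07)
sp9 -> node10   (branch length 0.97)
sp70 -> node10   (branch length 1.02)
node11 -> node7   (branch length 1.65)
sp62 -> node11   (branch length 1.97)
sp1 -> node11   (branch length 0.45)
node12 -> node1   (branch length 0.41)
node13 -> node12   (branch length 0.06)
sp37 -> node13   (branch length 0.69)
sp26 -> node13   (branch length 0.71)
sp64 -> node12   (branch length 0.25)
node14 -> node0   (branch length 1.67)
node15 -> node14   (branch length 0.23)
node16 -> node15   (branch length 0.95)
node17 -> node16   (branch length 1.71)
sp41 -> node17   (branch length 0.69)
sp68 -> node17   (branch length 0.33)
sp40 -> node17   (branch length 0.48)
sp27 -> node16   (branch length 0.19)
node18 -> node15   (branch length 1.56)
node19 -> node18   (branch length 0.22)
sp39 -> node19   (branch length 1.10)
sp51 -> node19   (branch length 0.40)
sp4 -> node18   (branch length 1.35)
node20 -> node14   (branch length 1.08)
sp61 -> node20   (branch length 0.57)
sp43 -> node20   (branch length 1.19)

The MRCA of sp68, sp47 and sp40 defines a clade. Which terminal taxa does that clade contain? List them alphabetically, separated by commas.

Tracing sp68: it sits inside (sp41,sp68,sp40).
Tracing sp47: it sits inside ((sp23,sp50),sp24,sp47).
Tracing sp40: it sits inside (sp41,sp68,sp40).
The smallest clade enclosing all 3 is the whole tree (their MRCA is the root), so the answer is all 24 tips in alphabetical order.

sp1, sp14, sp17, sp23, sp24, sp26, sp27, sp29, sp37, sp39, sp4, sp40, sp41, sp43, sp47, sp48, sp50, sp51, sp61, sp62, sp64, sp68, sp70, sp9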